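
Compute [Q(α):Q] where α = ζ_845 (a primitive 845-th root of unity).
[Q(α):Q] = 624

The minimal polynomial of ζ_845 over Q is the 845-th cyclotomic polynomial Φ_845(x), which is irreducible over Q and has degree φ(845) = 624. Hence [Q(α):Q] = φ(845) = 624.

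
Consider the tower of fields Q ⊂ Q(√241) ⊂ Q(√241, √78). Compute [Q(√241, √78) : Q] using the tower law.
[Q(√241, √78) : Q] = 4

[Q(√241):Q] = 2 (min poly x^2 - 241, irreducible since 241 is squarefree > 1). For the top step, suppose √78 ∈ Q(√241), say √78 = c + d√241 with c, d ∈ Q. Squaring: 78 = c^2 + 241d^2 + 2cd√241. Since √241 ∉ Q this forces 2cd = 0. If d = 0 then √78 = c ∈ Q, contradicting 78 squarefree > 1. If c = 0 then 78 = 241d^2, so 241·78 = (241d)^2 is a perfect square in Q — but 241·78 = 18798 is not a perfect square (since 241 and 78 are distinct squarefree integers). Contradiction. Hence √78 ∉ Q(√241), so x^2 - 78 stays irreducible over Q(√241) and [Q(√241, √78) : Q(√241)] = 2. By the tower law, [Q(√241, √78) : Q] = 2 · 2 = 4.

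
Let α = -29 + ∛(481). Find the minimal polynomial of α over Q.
m_α(x) = x^3 + 87x^2 + 2523x + 23908

Set β = α + 29 = ∛(481), so β^3 = 481. Then (α + 29)^3 - 481 = 0, i.e. α is a root of g(x) = (x + 29)^3 - 481 = x^3 + 87x^2 + 2523x + 23908. Since g(x) = h(x + 29) where h(x) = x^3 - 481, and h is irreducible over Q (because 481 is not a perfect cube, so h has no rational root, and a monic cubic with no rational root is irreducible), g is also irreducible (irreducibility is preserved under the substitution x → x + 29). Hence m_α(x) = x^3 + 87x^2 + 2523x + 23908.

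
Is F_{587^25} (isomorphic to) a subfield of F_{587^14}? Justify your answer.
No: F_{587^25} is not a subfield of F_{587^14}

F_{p^m} embeds in F_{p^n} iff m | n. Here 25 ∤ 14 (since 14 = 0·25 + 14 with remainder 14 ≠ 0), so F_{587^25} is not a subfield of F_{587^14}. Equivalently: if it were, the tower law would give 25 = [F_{587^25}:F_587] dividing [F_{587^14}:F_587] = 14, contradiction.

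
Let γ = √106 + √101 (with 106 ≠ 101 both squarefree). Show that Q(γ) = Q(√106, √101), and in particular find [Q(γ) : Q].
[Q(γ) : Q] = 4 (equivalently, Q(γ) = Q(√106, √101))

Obviously Q(γ) ⊆ Q(√106, √101), and [Q(√106, √101):Q] = 4 (since 106, 101 are distinct squarefree integers > 1 with 10706 not a perfect square). To show equality we compute the minimal polynomial of γ. From γ = √106 + √101: γ^2 = 106 + 2√(10706) + 101 = 207 + 2√(10706), so γ^2 - 207 = 2√(10706); squaring, (γ^2 - 207)^2 = 4·10706, i.e. γ^4 - 414γ^2 + 42849 - 42824 = 0, i.e. γ^4 - 414γ^2 + 25 = 0. So γ is a root of x^4 - 414x^2 + 25. This polynomial is irreducible over Q: it has no rational root (each ±√106 ± √101 is irrational), and any factorization into two quadratics over Q would force √(10706) ∈ Q (pairing opposite roots) or √106, √101 ∈ Q (other pairings), all impossible. Hence [Q(γ):Q] = 4 = [Q(√106, √101):Q], so Q(γ) = Q(√106, √101).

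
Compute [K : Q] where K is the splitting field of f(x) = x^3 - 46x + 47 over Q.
[K : Q] = 6

By the rational root test, any rational root of the monic integer polynomial f(x) = x^3 - 46x + 47 must be an integer dividing the constant term 47, i.e. one of ±{1, 47}. Evaluating: f(1) = 2, f(-1) = 92, f(47) = 101708, f(-47) = -101614; none is 0, so f has no rational root and is therefore irreducible over Q (a cubic with no linear factor over a field is irreducible). For an irreducible cubic, the Galois group is A_3 or S_3 according as the discriminant disc(f) = -4a^3 - 27b^2 = -4·(-46)^3 - 27·(47)^2 = 329701 is or is not a square in Q. Here disc(f) = 329701 is not a perfect square in Q, so the Galois group of f over Q is not contained in A_3 and must be all of S_3. The splitting field has degree |S_3| = 6 over Q, so [K : Q] = 6.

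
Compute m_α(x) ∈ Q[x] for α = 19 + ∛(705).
m_α(x) = x^3 - 57x^2 + 1083x - 7564

Set β = α - 19 = ∛(705), so β^3 = 705. Then (α - 19)^3 - 705 = 0, i.e. α is a root of g(x) = (x - 19)^3 - 705 = x^3 - 57x^2 + 1083x - 7564. Since g(x) = h(x - 19) where h(x) = x^3 - 705, and h is irreducible over Q (because 705 is not a perfect cube, so h has no rational root, and a monic cubic with no rational root is irreducible), g is also irreducible (irreducibility is preserved under the substitution x → x - 19). Hence m_α(x) = x^3 - 57x^2 + 1083x - 7564.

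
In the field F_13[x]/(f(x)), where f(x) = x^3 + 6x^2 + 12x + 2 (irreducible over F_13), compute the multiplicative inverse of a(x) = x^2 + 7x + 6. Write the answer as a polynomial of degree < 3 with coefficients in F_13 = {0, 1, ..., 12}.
a(x)^(-1) ≡ 8x + 5 (mod f(x))

Since f is irreducible over F_13, F_13[x]/(f) is a field and a(x) ≠ 0 has an inverse. Apply the extended Euclidean algorithm to f(x) and a(x) in F_13[x]: f(x) = (x + 12)·a(x) + (8). The last nonzero remainder is the constant 8 = gcd(f, a) in F_13. Back-substituting through the division chain expresses 8 = s(x)·a(x) + t(x)·f(x) with s(x) ≡ 12x + 1 (mod f), so (12x + 1)·a(x) ≡ 8 (mod f). Multiplying by 8^(-1) ≡ 5 in F_13 gives a(x)^(-1) ≡ 5·(12x + 1) ≡ 8x + 5 (mod f). Check: (x^2 + 7x + 6)·(8x + 5) = 8x^3 + 9x^2 + 5x + 4 ≡ 1 (mod x^3 + 6x^2 + 12x + 2).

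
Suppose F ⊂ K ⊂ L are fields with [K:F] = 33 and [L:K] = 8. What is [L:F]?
[L:F] = 264

The tower law says that for any tower of field extensions F ⊂ K ⊂ L with finite degrees, [L:F] = [L:K] · [K:F]. Here this gives [L:F] = 8 · 33 = 264.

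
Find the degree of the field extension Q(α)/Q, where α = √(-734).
[Q(α):Q] = 2

[Q(α):Q] equals the degree of the minimal polynomial of α. Here α^2 = -734 and x^2 + 734 is irreducible (d = -734 is squarefree, ≠ 1, hence not a square), so deg(m_α) = 2. Thus [Q(α):Q] = 2.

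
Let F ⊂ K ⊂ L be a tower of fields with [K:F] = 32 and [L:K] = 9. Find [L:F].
[L:F] = 288

The tower law says that for any tower of field extensions F ⊂ K ⊂ L with finite degrees, [L:F] = [L:K] · [K:F]. Here this gives [L:F] = 9 · 32 = 288.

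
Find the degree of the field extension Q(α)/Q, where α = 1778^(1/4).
[Q(α):Q] = 4

α is a root of x^4 - 1778. By Eisenstein's criterion at the prime p = 2 (which divides the constant term 1778 but p^2 = 4 does not, since 1778 is squarefree), x^4 - 1778 is irreducible over Q. Hence [Q(α):Q] = 4.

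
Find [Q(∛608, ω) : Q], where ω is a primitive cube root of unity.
[Q(∛608, ω) : Q] = 6

[Q(∛608):Q] = 3 (min poly x^3 - 608, irreducible since 608 is not a perfect cube). [Q(ω):Q] = 2 (min poly x^2 + x + 1). Since Q(∛608) ⊂ R and ω ∉ R, we have ω ∉ Q(∛608), so x^2 + x + 1 remains irreducible over Q(∛608) and [Q(∛608, ω) : Q(∛608)] = 2. By the tower law, [Q(∛608, ω) : Q] = 3 · 2 = 6. (In fact Q(∛608, ω) is the splitting field of x^3 - 608 over Q.)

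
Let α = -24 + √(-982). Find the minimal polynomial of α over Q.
m_α(x) = x^2 + 48x + 1558

From α + 24 = √(-982), squaring gives (α + 24)^2 = -982, i.e. α^2 + 48α + 576 = -982, so α^2 + 48α + 1558 = 0. The discriminant of x^2 + 48x + 1558 is (48)^2 - 4·(1558) = 2304 - 6232 = -3928, and 4·(-982) is not a perfect square in Q since -982 is squarefree and ≠ 1. Hence x^2 + 48x + 1558 is irreducible over Q and is the minimal polynomial of α.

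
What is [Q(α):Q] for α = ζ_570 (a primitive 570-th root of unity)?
[Q(α):Q] = 144

The minimal polynomial of ζ_570 over Q is the 570-th cyclotomic polynomial Φ_570(x), which is irreducible over Q and has degree φ(570) = 144. Hence [Q(α):Q] = φ(570) = 144.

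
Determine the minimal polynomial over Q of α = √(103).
m_α(x) = x^2 - 103

α satisfies α^2 - 103 = 0, so x^2 - 103 annihilates α. Since d = 103 is squarefree and ≠ 1, it is not a perfect square in Q, so x^2 - 103 has no rational root and is therefore irreducible over Q (a degree-2 polynomial over a field is irreducible iff it has no root). Hence m_α(x) = x^2 - 103.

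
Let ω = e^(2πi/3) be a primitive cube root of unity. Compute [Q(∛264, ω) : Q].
[Q(∛264, ω) : Q] = 6

[Q(∛264):Q] = 3 (min poly x^3 - 264, irreducible since 264 is not a perfect cube). [Q(ω):Q] = 2 (min poly x^2 + x + 1). Since Q(∛264) ⊂ R and ω ∉ R, we have ω ∉ Q(∛264), so x^2 + x + 1 remains irreducible over Q(∛264) and [Q(∛264, ω) : Q(∛264)] = 2. By the tower law, [Q(∛264, ω) : Q] = 3 · 2 = 6. (In fact Q(∛264, ω) is the splitting field of x^3 - 264 over Q.)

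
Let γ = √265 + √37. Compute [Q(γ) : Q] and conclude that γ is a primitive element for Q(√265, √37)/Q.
[Q(γ) : Q] = 4 (equivalently, Q(γ) = Q(√265, √37))

Obviously Q(γ) ⊆ Q(√265, √37), and [Q(√265, √37):Q] = 4 (since 265, 37 are distinct squarefree integers > 1 with 9805 not a perfect square). To show equality we compute the minimal polynomial of γ. From γ = √265 + √37: γ^2 = 265 + 2√(9805) + 37 = 302 + 2√(9805), so γ^2 - 302 = 2√(9805); squaring, (γ^2 - 302)^2 = 4·9805, i.e. γ^4 - 604γ^2 + 91204 - 39220 = 0, i.e. γ^4 - 604γ^2 + 51984 = 0. So γ is a root of x^4 - 604x^2 + 51984. This polynomial is irreducible over Q: it has no rational root (each ±√265 ± √37 is irrational), and any factorization into two quadratics over Q would force √(9805) ∈ Q (pairing opposite roots) or √265, √37 ∈ Q (other pairings), all impossible. Hence [Q(γ):Q] = 4 = [Q(√265, √37):Q], so Q(γ) = Q(√265, √37).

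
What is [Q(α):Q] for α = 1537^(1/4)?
[Q(α):Q] = 4

α is a root of x^4 - 1537. By Eisenstein's criterion at the prime p = 29 (which divides the constant term 1537 but p^2 = 841 does not, since 1537 is squarefree), x^4 - 1537 is irreducible over Q. Hence [Q(α):Q] = 4.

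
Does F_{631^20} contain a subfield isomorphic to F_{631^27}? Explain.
No: F_{631^27} is not a subfield of F_{631^20}

F_{p^m} embeds in F_{p^n} iff m | n. Here 27 ∤ 20 (since 20 = 0·27 + 20 with remainder 20 ≠ 0), so F_{631^27} is not a subfield of F_{631^20}. Equivalently: if it were, the tower law would give 27 = [F_{631^27}:F_631] dividing [F_{631^20}:F_631] = 20, contradiction.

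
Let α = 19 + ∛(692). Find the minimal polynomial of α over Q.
m_α(x) = x^3 - 57x^2 + 1083x - 7551

Set β = α - 19 = ∛(692), so β^3 = 692. Then (α - 19)^3 - 692 = 0, i.e. α is a root of g(x) = (x - 19)^3 - 692 = x^3 - 57x^2 + 1083x - 7551. Since g(x) = h(x - 19) where h(x) = x^3 - 692, and h is irreducible over Q (because 692 is not a perfect cube, so h has no rational root, and a monic cubic with no rational root is irreducible), g is also irreducible (irreducibility is preserved under the substitution x → x - 19). Hence m_α(x) = x^3 - 57x^2 + 1083x - 7551.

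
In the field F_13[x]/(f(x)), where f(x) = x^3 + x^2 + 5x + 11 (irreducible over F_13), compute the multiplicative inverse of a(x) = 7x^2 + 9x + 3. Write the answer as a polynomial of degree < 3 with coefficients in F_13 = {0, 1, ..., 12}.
a(x)^(-1) ≡ 12x^2 + 7x + 8 (mod f(x))

Since f is irreducible over F_13, F_13[x]/(f) is a field and a(x) ≠ 0 has an inverse. Apply the extended Euclidean algorithm to f(x) and a(x) in F_13[x]: f(x) = (2x + 5)·a(x) + (6x + 9);  a(x) = (12x + 3)·(6x + 9) + (2). The last nonzero remainder is the constant 2 = gcd(f, a) in F_13. Back-substituting through the division chain expresses 2 = s(x)·a(x) + t(x)·f(x) with s(x) ≡ 11x^2 + x + 3 (mod f), so (11x^2 + x + 3)·a(x) ≡ 2 (mod f). Multiplying by 2^(-1) ≡ 7 in F_13 gives a(x)^(-1) ≡ 7·(11x^2 + x + 3) ≡ 12x^2 + 7x + 8 (mod f). Check: (7x^2 + 9x + 3)·(12x^2 + 7x + 8) = 6x^4 + x^3 + 12x^2 + 2x + 11 ≡ 1 (mod x^3 + x^2 + 5x + 11).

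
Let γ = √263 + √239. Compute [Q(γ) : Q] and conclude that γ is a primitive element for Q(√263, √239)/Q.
[Q(γ) : Q] = 4 (equivalently, Q(γ) = Q(√263, √239))

Obviously Q(γ) ⊆ Q(√263, √239), and [Q(√263, √239):Q] = 4 (since 263, 239 are distinct squarefree integers > 1 with 62857 not a perfect square). To show equality we compute the minimal polynomial of γ. From γ = √263 + √239: γ^2 = 263 + 2√(62857) + 239 = 502 + 2√(62857), so γ^2 - 502 = 2√(62857); squaring, (γ^2 - 502)^2 = 4·62857, i.e. γ^4 - 1004γ^2 + 252004 - 251428 = 0, i.e. γ^4 - 1004γ^2 + 576 = 0. So γ is a root of x^4 - 1004x^2 + 576. This polynomial is irreducible over Q: it has no rational root (each ±√263 ± √239 is irrational), and any factorization into two quadratics over Q would force √(62857) ∈ Q (pairing opposite roots) or √263, √239 ∈ Q (other pairings), all impossible. Hence [Q(γ):Q] = 4 = [Q(√263, √239):Q], so Q(γ) = Q(√263, √239).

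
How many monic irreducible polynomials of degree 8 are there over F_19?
There are 2122929090 monic irreducible polynomials of degree 8 over F_19

Each element of F_{19^8} that lies in no proper subfield is a root of exactly one monic irreducible of degree 8 over F_19, and each such polynomial has 8 distinct roots in F_{19^8}. By Möbius inversion the count is N_19(8) = (1/8) Σ_{d|8} μ(8/d) · 19^d = (1/8)(μ(8)·19^1 + μ(4)·19^2 + μ(2)·19^4 + μ(1)·19^8) = 16983432720/8 = 2122929090.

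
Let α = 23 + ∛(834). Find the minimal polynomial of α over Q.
m_α(x) = x^3 - 69x^2 + 1587x - 13001

Set β = α - 23 = ∛(834), so β^3 = 834. Then (α - 23)^3 - 834 = 0, i.e. α is a root of g(x) = (x - 23)^3 - 834 = x^3 - 69x^2 + 1587x - 13001. Since g(x) = h(x - 23) where h(x) = x^3 - 834, and h is irreducible over Q (because 834 is not a perfect cube, so h has no rational root, and a monic cubic with no rational root is irreducible), g is also irreducible (irreducibility is preserved under the substitution x → x - 23). Hence m_α(x) = x^3 - 69x^2 + 1587x - 13001.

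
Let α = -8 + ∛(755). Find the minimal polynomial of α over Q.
m_α(x) = x^3 + 24x^2 + 192x - 243

Set β = α + 8 = ∛(755), so β^3 = 755. Then (α + 8)^3 - 755 = 0, i.e. α is a root of g(x) = (x + 8)^3 - 755 = x^3 + 24x^2 + 192x - 243. Since g(x) = h(x + 8) where h(x) = x^3 - 755, and h is irreducible over Q (because 755 is not a perfect cube, so h has no rational root, and a monic cubic with no rational root is irreducible), g is also irreducible (irreducibility is preserved under the substitution x → x + 8). Hence m_α(x) = x^3 + 24x^2 + 192x - 243.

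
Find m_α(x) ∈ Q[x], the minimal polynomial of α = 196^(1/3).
m_α(x) = x^3 - 196

α satisfies α^3 = 196, so x^3 - 196 annihilates α. By the rational root test, a rational root p/q (in lowest terms) of x^3 - 196 would satisfy p^3 = 196 q^3, forcing q = 1 and p^3 = 196; but 196 is not a perfect cube, contradiction. A monic cubic over Q with no rational root is irreducible (any nontrivial factorization would include a linear factor). Hence x^3 - 196 is the minimal polynomial of α, and in particular [Q(α):Q] = 3.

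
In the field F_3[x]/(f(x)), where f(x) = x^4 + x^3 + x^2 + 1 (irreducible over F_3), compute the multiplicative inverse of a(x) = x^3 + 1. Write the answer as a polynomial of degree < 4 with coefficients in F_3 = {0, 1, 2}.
a(x)^(-1) ≡ x^3 + 2x (mod f(x))

Since f is irreducible over F_3, F_3[x]/(f) is a field and a(x) ≠ 0 has an inverse. Apply the extended Euclidean algorithm to f(x) and a(x) in F_3[x]: f(x) = (x + 1)·a(x) + (x^2 + 2x);  a(x) = (x + 1)·(x^2 + 2x) + (x + 1);  (x^2 + 2x) = (x + 1)·(x + 1) + (2). The last nonzero remainder is the constant 2 = gcd(f, a) in F_3. Back-substituting through the division chain expresses 2 = s(x)·a(x) + t(x)·f(x) with s(x) ≡ 2x^3 + x (mod f), so (2x^3 + x)·a(x) ≡ 2 (mod f). Multiplying by 2^(-1) ≡ 2 in F_3 gives a(x)^(-1) ≡ 2·(2x^3 + x) ≡ x^3 + 2x (mod f). Check: (x^3 + 1)·(x^3 + 2x) = x^6 + 2x^4 + x^3 + 2x ≡ 1 (mod x^4 + x^3 + x^2 + 1).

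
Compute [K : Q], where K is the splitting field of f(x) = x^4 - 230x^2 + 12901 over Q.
[K : Q] = 4

Solving the quadratic in x^2: x^2 = (230 ± √(230^2 - 4·12901))/2 = (230 ± √1296)/2 = (230 ± 36)/2, giving x^2 = 97 or x^2 = 133. So f(x) = (x^2 - 97)(x^2 - 133) and the roots of f are ±√97, ±√133. Hence the splitting field is K = Q(√97, √133). Since 97 and 133 are distinct squarefree integers > 1, their product 12901 is not a perfect square, so √133 ∉ Q(√97). By the tower law [K:Q] = [Q(√97,√133):Q(√97)] · [Q(√97):Q] = 2 · 2 = 4.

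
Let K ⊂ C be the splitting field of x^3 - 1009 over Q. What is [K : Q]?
[K : Q] = 6

The roots of x^3 - 1009 are ∛1009, ω∛1009, ω^2∛1009 where ω = e^(2πi/3) is a primitive cube root of unity, so K = Q(∛1009, ω). Now [Q(∛1009):Q] = 3 (since 1009 is not a perfect cube, x^3 - 1009 is irreducible) and [Q(ω):Q] = 2. Both 2 and 3 divide [K:Q], and [K:Q] ≤ 3·2 = 6, so [K:Q] = 6. (Equivalently: Q(∛1009) ⊂ R but ω ∉ R, so [K : Q(∛1009)] = 2.)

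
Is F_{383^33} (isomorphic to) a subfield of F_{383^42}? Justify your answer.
No: F_{383^33} is not a subfield of F_{383^42}

F_{p^m} embeds in F_{p^n} iff m | n. Here 33 ∤ 42 (since 42 = 1·33 + 9 with remainder 9 ≠ 0), so F_{383^33} is not a subfield of F_{383^42}. Equivalently: if it were, the tower law would give 33 = [F_{383^33}:F_383] dividing [F_{383^42}:F_383] = 42, contradiction.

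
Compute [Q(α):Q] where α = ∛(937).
[Q(α):Q] = 3

The minimal polynomial of α is x^3 - 937, irreducible over Q since 937 is not a perfect cube (so x^3 - 937 has no rational root). Hence [Q(α):Q] = deg(m_α) = 3.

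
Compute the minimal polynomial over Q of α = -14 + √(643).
m_α(x) = x^2 + 28x - 447

From α + 14 = √(643), squaring gives (α + 14)^2 = 643, i.e. α^2 + 28α + 196 = 643, so α^2 + 28α - 447 = 0. The discriminant of x^2 + 28x - 447 is (28)^2 - 4·(-447) = 784 + 1788 = 2572, and 4·(643) is not a perfect square in Q since 643 is squarefree and ≠ 1. Hence x^2 + 28x - 447 is irreducible over Q and is the minimal polynomial of α.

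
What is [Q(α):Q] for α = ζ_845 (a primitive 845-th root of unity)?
[Q(α):Q] = 624

The minimal polynomial of ζ_845 over Q is the 845-th cyclotomic polynomial Φ_845(x), which is irreducible over Q and has degree φ(845) = 624. Hence [Q(α):Q] = φ(845) = 624.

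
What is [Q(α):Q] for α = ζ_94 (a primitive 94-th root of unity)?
[Q(α):Q] = 46

The minimal polynomial of ζ_94 over Q is the 94-th cyclotomic polynomial Φ_94(x), which is irreducible over Q and has degree φ(94) = 46. Hence [Q(α):Q] = φ(94) = 46.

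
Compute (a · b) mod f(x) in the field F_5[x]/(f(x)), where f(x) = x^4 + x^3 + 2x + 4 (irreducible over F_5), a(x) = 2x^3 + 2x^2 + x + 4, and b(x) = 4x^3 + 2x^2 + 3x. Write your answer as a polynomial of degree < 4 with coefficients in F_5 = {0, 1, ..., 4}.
a · b ≡ 3x^3 + x^2 + x (mod f(x))

Multiply in F_5[x]: a(x)·b(x) = (2x^3 + 2x^2 + x + 4)·(4x^3 + 2x^2 + 3x) = 3x^6 + 2x^5 + 4x^4 + 4x^3 + x^2 + 2x. This has degree ≥ 4, so divide by f(x) over F_5: 3x^6 + 2x^5 + 4x^4 + 4x^3 + x^2 + 2x = (3x^2 + 4x)·(x^4 + x^3 + 2x + 4) + (3x^3 + x^2 + x). Hence a·b ≡ 3x^3 + x^2 + x (mod f). (F_5[x]/(f) is a field with 5^4 = 625 elements since f is irreducible of degree 4.)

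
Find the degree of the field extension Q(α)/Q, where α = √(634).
[Q(α):Q] = 2

[Q(α):Q] equals the degree of the minimal polynomial of α. Here α^2 = 634 and x^2 - 634 is irreducible (d = 634 is squarefree, ≠ 1, hence not a square), so deg(m_α) = 2. Thus [Q(α):Q] = 2.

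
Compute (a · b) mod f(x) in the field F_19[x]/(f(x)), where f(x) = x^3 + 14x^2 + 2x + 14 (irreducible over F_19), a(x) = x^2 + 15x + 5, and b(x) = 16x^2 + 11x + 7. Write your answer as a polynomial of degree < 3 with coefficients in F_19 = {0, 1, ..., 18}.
a · b ≡ 13x^2 + 15x + 18 (mod f(x))

Multiply in F_19[x]: a(x)·b(x) = (x^2 + 15x + 5)·(16x^2 + 11x + 7) = 16x^4 + 4x^3 + 5x^2 + 8x + 16. This has degree ≥ 3, so divide by f(x) over F_19: 16x^4 + 4x^3 + 5x^2 + 8x + 16 = (16x + 8)·(x^3 + 14x^2 + 2x + 14) + (13x^2 + 15x + 18). Hence a·b ≡ 13x^2 + 15x + 18 (mod f). (F_19[x]/(f) is a field with 19^3 = 6859 elements since f is irreducible of degree 3.)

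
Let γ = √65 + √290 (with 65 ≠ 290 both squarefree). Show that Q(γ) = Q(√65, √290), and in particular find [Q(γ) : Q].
[Q(γ) : Q] = 4 (equivalently, Q(γ) = Q(√65, √290))

Obviously Q(γ) ⊆ Q(√65, √290), and [Q(√65, √290):Q] = 4 (since 65, 290 are distinct squarefree integers > 1 with 18850 not a perfect square). To show equality we compute the minimal polynomial of γ. From γ = √65 + √290: γ^2 = 65 + 2√(18850) + 290 = 355 + 2√(18850), so γ^2 - 355 = 2√(18850); squaring, (γ^2 - 355)^2 = 4·18850, i.e. γ^4 - 710γ^2 + 126025 - 75400 = 0, i.e. γ^4 - 710γ^2 + 50625 = 0. So γ is a root of x^4 - 710x^2 + 50625. This polynomial is irreducible over Q: it has no rational root (each ±√65 ± √290 is irrational), and any factorization into two quadratics over Q would force √(18850) ∈ Q (pairing opposite roots) or √65, √290 ∈ Q (other pairings), all impossible. Hence [Q(γ):Q] = 4 = [Q(√65, √290):Q], so Q(γ) = Q(√65, √290).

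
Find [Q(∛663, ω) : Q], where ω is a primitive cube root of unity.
[Q(∛663, ω) : Q] = 6

[Q(∛663):Q] = 3 (min poly x^3 - 663, irreducible since 663 is not a perfect cube). [Q(ω):Q] = 2 (min poly x^2 + x + 1). Since Q(∛663) ⊂ R and ω ∉ R, we have ω ∉ Q(∛663), so x^2 + x + 1 remains irreducible over Q(∛663) and [Q(∛663, ω) : Q(∛663)] = 2. By the tower law, [Q(∛663, ω) : Q] = 3 · 2 = 6. (In fact Q(∛663, ω) is the splitting field of x^3 - 663 over Q.)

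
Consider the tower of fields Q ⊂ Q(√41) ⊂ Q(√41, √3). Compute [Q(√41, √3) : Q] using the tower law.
[Q(√41, √3) : Q] = 4

[Q(√41):Q] = 2 (min poly x^2 - 41, irreducible since 41 is squarefree > 1). For the top step, suppose √3 ∈ Q(√41), say √3 = c + d√41 with c, d ∈ Q. Squaring: 3 = c^2 + 41d^2 + 2cd√41. Since √41 ∉ Q this forces 2cd = 0. If d = 0 then √3 = c ∈ Q, contradicting 3 squarefree > 1. If c = 0 then 3 = 41d^2, so 41·3 = (41d)^2 is a perfect square in Q — but 41·3 = 123 is not a perfect square (since 41 and 3 are distinct squarefree integers). Contradiction. Hence √3 ∉ Q(√41), so x^2 - 3 stays irreducible over Q(√41) and [Q(√41, √3) : Q(√41)] = 2. By the tower law, [Q(√41, √3) : Q] = 2 · 2 = 4.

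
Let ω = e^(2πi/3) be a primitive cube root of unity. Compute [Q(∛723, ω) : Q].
[Q(∛723, ω) : Q] = 6

[Q(∛723):Q] = 3 (min poly x^3 - 723, irreducible since 723 is not a perfect cube). [Q(ω):Q] = 2 (min poly x^2 + x + 1). Since Q(∛723) ⊂ R and ω ∉ R, we have ω ∉ Q(∛723), so x^2 + x + 1 remains irreducible over Q(∛723) and [Q(∛723, ω) : Q(∛723)] = 2. By the tower law, [Q(∛723, ω) : Q] = 3 · 2 = 6. (In fact Q(∛723, ω) is the splitting field of x^3 - 723 over Q.)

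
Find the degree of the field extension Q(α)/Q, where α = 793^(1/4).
[Q(α):Q] = 4

α is a root of x^4 - 793. By Eisenstein's criterion at the prime p = 13 (which divides the constant term 793 but p^2 = 169 does not, since 793 is squarefree), x^4 - 793 is irreducible over Q. Hence [Q(α):Q] = 4.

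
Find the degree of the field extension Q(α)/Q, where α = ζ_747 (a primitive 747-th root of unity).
[Q(α):Q] = 492

The minimal polynomial of ζ_747 over Q is the 747-th cyclotomic polynomial Φ_747(x), which is irreducible over Q and has degree φ(747) = 492. Hence [Q(α):Q] = φ(747) = 492.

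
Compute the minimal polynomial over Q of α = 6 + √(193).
m_α(x) = x^2 - 12x - 157

From α - 6 = √(193), squaring gives (α - 6)^2 = 193, i.e. α^2 - 12α + 36 = 193, so α^2 - 12α - 157 = 0. The discriminant of x^2 - 12x - 157 is (-12)^2 - 4·(-157) = 144 + 628 = 772, and 4·(193) is not a perfect square in Q since 193 is squarefree and ≠ 1. Hence x^2 - 12x - 157 is irreducible over Q and is the minimal polynomial of α.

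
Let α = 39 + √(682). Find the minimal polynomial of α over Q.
m_α(x) = x^2 - 78x + 839

From α - 39 = √(682), squaring gives (α - 39)^2 = 682, i.e. α^2 - 78α + 1521 = 682, so α^2 - 78α + 839 = 0. The discriminant of x^2 - 78x + 839 is (-78)^2 - 4·(839) = 6084 - 3356 = 2728, and 4·(682) is not a perfect square in Q since 682 is squarefree and ≠ 1. Hence x^2 - 78x + 839 is irreducible over Q and is the minimal polynomial of α.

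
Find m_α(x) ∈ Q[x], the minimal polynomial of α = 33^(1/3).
m_α(x) = x^3 - 33

α satisfies α^3 = 33, so x^3 - 33 annihilates α. By the rational root test, a rational root p/q (in lowest terms) of x^3 - 33 would satisfy p^3 = 33 q^3, forcing q = 1 and p^3 = 33; but 33 is not a perfect cube, contradiction. A monic cubic over Q with no rational root is irreducible (any nontrivial factorization would include a linear factor). Hence x^3 - 33 is the minimal polynomial of α, and in particular [Q(α):Q] = 3.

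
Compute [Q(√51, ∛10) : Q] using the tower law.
[Q(√51, ∛10) : Q] = 6

Let L = Q(√51, ∛10). Since Q(√51) ⊂ L and [Q(√51):Q] = 2, the tower law gives 2 | [L:Q]. Likewise Q(∛10) ⊂ L with [Q(∛10):Q] = 3 (because 10 is not a perfect cube), so 3 | [L:Q]. As gcd(2,3) = 1, [L:Q] is divisible by 6. Conversely L is generated over Q by √51 and ∛10, so [L:Q] ≤ 2·3 = 6. Therefore [Q(√51, ∛10) : Q] = 6.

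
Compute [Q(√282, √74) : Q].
[Q(√282, √74) : Q] = 4

[Q(√282):Q] = 2 (min poly x^2 - 282, irreducible since 282 is squarefree > 1). For the top step, suppose √74 ∈ Q(√282), say √74 = c + d√282 with c, d ∈ Q. Squaring: 74 = c^2 + 282d^2 + 2cd√282. Since √282 ∉ Q this forces 2cd = 0. If d = 0 then √74 = c ∈ Q, contradicting 74 squarefree > 1. If c = 0 then 74 = 282d^2, so 282·74 = (282d)^2 is a perfect square in Q — but 282·74 = 20868 is not a perfect square (since 282 and 74 are distinct squarefree integers). Contradiction. Hence √74 ∉ Q(√282), so x^2 - 74 stays irreducible over Q(√282) and [Q(√282, √74) : Q(√282)] = 2. By the tower law, [Q(√282, √74) : Q] = 2 · 2 = 4.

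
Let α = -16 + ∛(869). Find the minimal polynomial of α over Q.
m_α(x) = x^3 + 48x^2 + 768x + 3227

Set β = α + 16 = ∛(869), so β^3 = 869. Then (α + 16)^3 - 869 = 0, i.e. α is a root of g(x) = (x + 16)^3 - 869 = x^3 + 48x^2 + 768x + 3227. Since g(x) = h(x + 16) where h(x) = x^3 - 869, and h is irreducible over Q (because 869 is not a perfect cube, so h has no rational root, and a monic cubic with no rational root is irreducible), g is also irreducible (irreducibility is preserved under the substitution x → x + 16). Hence m_α(x) = x^3 + 48x^2 + 768x + 3227.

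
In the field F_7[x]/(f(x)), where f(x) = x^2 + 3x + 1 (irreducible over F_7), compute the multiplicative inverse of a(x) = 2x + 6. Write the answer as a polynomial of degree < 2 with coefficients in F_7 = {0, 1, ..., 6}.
a(x)^(-1) ≡ 3x (mod f(x))

Since f is irreducible over F_7, F_7[x]/(f) is a field and a(x) ≠ 0 has an inverse. Apply the extended Euclidean algorithm to f(x) and a(x) in F_7[x]: f(x) = (4x)·a(x) + (1). The last nonzero remainder is the constant 1 = gcd(f, a) in F_7. Back-substituting through the division chain expresses 1 = s(x)·a(x) + t(x)·f(x) with s(x) ≡ 3x (mod f), so a(x)^(-1) ≡ s(x) = 3x (mod f). Check: (2x + 6)·(3x) = 6x^2 + 4x ≡ 1 (mod x^2 + 3x + 1).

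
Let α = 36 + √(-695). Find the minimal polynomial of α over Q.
m_α(x) = x^2 - 72x + 1991

From α - 36 = √(-695), squaring gives (α - 36)^2 = -695, i.e. α^2 - 72α + 1296 = -695, so α^2 - 72α + 1991 = 0. The discriminant of x^2 - 72x + 1991 is (-72)^2 - 4·(1991) = 5184 - 7964 = -2780, and 4·(-695) is not a perfect square in Q since -695 is squarefree and ≠ 1. Hence x^2 - 72x + 1991 is irreducible over Q and is the minimal polynomial of α.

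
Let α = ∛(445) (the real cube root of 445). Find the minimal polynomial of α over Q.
m_α(x) = x^3 - 445

α satisfies α^3 = 445, so x^3 - 445 annihilates α. By the rational root test, a rational root p/q (in lowest terms) of x^3 - 445 would satisfy p^3 = 445 q^3, forcing q = 1 and p^3 = 445; but 445 is not a perfect cube, contradiction. A monic cubic over Q with no rational root is irreducible (any nontrivial factorization would include a linear factor). Hence x^3 - 445 is the minimal polynomial of α, and in particular [Q(α):Q] = 3.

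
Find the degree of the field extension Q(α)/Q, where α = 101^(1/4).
[Q(α):Q] = 4

α is a root of x^4 - 101. By Eisenstein's criterion at the prime p = 101 (which divides the constant term 101 but p^2 = 10201 does not, since 101 is squarefree), x^4 - 101 is irreducible over Q. Hence [Q(α):Q] = 4.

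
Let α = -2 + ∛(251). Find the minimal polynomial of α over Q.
m_α(x) = x^3 + 6x^2 + 12x - 243

Set β = α + 2 = ∛(251), so β^3 = 251. Then (α + 2)^3 - 251 = 0, i.e. α is a root of g(x) = (x + 2)^3 - 251 = x^3 + 6x^2 + 12x - 243. Since g(x) = h(x + 2) where h(x) = x^3 - 251, and h is irreducible over Q (because 251 is not a perfect cube, so h has no rational root, and a monic cubic with no rational root is irreducible), g is also irreducible (irreducibility is preserved under the substitution x → x + 2). Hence m_α(x) = x^3 + 6x^2 + 12x - 243.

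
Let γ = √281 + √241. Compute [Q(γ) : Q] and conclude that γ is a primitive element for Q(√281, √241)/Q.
[Q(γ) : Q] = 4 (equivalently, Q(γ) = Q(√281, √241))

Obviously Q(γ) ⊆ Q(√281, √241), and [Q(√281, √241):Q] = 4 (since 281, 241 are distinct squarefree integers > 1 with 67721 not a perfect square). To show equality we compute the minimal polynomial of γ. From γ = √281 + √241: γ^2 = 281 + 2√(67721) + 241 = 522 + 2√(67721), so γ^2 - 522 = 2√(67721); squaring, (γ^2 - 522)^2 = 4·67721, i.e. γ^4 - 1044γ^2 + 272484 - 270884 = 0, i.e. γ^4 - 1044γ^2 + 1600 = 0. So γ is a root of x^4 - 1044x^2 + 1600. This polynomial is irreducible over Q: it has no rational root (each ±√281 ± √241 is irrational), and any factorization into two quadratics over Q would force √(67721) ∈ Q (pairing opposite roots) or √281, √241 ∈ Q (other pairings), all impossible. Hence [Q(γ):Q] = 4 = [Q(√281, √241):Q], so Q(γ) = Q(√281, √241).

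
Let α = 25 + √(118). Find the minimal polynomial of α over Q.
m_α(x) = x^2 - 50x + 507

From α - 25 = √(118), squaring gives (α - 25)^2 = 118, i.e. α^2 - 50α + 625 = 118, so α^2 - 50α + 507 = 0. The discriminant of x^2 - 50x + 507 is (-50)^2 - 4·(507) = 2500 - 2028 = 472, and 4·(118) is not a perfect square in Q since 118 is squarefree and ≠ 1. Hence x^2 - 50x + 507 is irreducible over Q and is the minimal polynomial of α.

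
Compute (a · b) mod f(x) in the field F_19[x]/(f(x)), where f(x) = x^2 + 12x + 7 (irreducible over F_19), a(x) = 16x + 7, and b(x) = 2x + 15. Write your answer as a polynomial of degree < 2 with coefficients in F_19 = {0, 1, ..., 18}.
a · b ≡ 3x + 14 (mod f(x))

Multiply in F_19[x]: a(x)·b(x) = (16x + 7)·(2x + 15) = 13x^2 + 7x + 10. This has degree ≥ 2, so divide by f(x) over F_19: 13x^2 + 7x + 10 = (13)·(x^2 + 12x + 7) + (3x + 14). Hence a·b ≡ 3x + 14 (mod f). (F_19[x]/(f) is a field with 19^2 = 361 elements since f is irreducible of degree 2.)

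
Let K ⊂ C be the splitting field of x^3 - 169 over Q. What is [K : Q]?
[K : Q] = 6

The roots of x^3 - 169 are ∛169, ω∛169, ω^2∛169 where ω = e^(2πi/3) is a primitive cube root of unity, so K = Q(∛169, ω). Now [Q(∛169):Q] = 3 (since 169 is not a perfect cube, x^3 - 169 is irreducible) and [Q(ω):Q] = 2. Both 2 and 3 divide [K:Q], and [K:Q] ≤ 3·2 = 6, so [K:Q] = 6. (Equivalently: Q(∛169) ⊂ R but ω ∉ R, so [K : Q(∛169)] = 2.)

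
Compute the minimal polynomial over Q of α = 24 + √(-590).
m_α(x) = x^2 - 48x + 1166

From α - 24 = √(-590), squaring gives (α - 24)^2 = -590, i.e. α^2 - 48α + 576 = -590, so α^2 - 48α + 1166 = 0. The discriminant of x^2 - 48x + 1166 is (-48)^2 - 4·(1166) = 2304 - 4664 = -2360, and 4·(-590) is not a perfect square in Q since -590 is squarefree and ≠ 1. Hence x^2 - 48x + 1166 is irreducible over Q and is the minimal polynomial of α.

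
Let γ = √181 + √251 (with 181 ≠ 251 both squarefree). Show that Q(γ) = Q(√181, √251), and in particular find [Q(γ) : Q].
[Q(γ) : Q] = 4 (equivalently, Q(γ) = Q(√181, √251))

Obviously Q(γ) ⊆ Q(√181, √251), and [Q(√181, √251):Q] = 4 (since 181, 251 are distinct squarefree integers > 1 with 45431 not a perfect square). To show equality we compute the minimal polynomial of γ. From γ = √181 + √251: γ^2 = 181 + 2√(45431) + 251 = 432 + 2√(45431), so γ^2 - 432 = 2√(45431); squaring, (γ^2 - 432)^2 = 4·45431, i.e. γ^4 - 864γ^2 + 186624 - 181724 = 0, i.e. γ^4 - 864γ^2 + 4900 = 0. So γ is a root of x^4 - 864x^2 + 4900. This polynomial is irreducible over Q: it has no rational root (each ±√181 ± √251 is irrational), and any factorization into two quadratics over Q would force √(45431) ∈ Q (pairing opposite roots) or √181, √251 ∈ Q (other pairings), all impossible. Hence [Q(γ):Q] = 4 = [Q(√181, √251):Q], so Q(γ) = Q(√181, √251).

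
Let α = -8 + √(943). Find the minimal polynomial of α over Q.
m_α(x) = x^2 + 16x - 879

From α + 8 = √(943), squaring gives (α + 8)^2 = 943, i.e. α^2 + 16α + 64 = 943, so α^2 + 16α - 879 = 0. The discriminant of x^2 + 16x - 879 is (16)^2 - 4·(-879) = 256 + 3516 = 3772, and 4·(943) is not a perfect square in Q since 943 is squarefree and ≠ 1. Hence x^2 + 16x - 879 is irreducible over Q and is the minimal polynomial of α.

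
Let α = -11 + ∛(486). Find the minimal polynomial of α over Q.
m_α(x) = x^3 + 33x^2 + 363x + 845

Set β = α + 11 = ∛(486), so β^3 = 486. Then (α + 11)^3 - 486 = 0, i.e. α is a root of g(x) = (x + 11)^3 - 486 = x^3 + 33x^2 + 363x + 845. Since g(x) = h(x + 11) where h(x) = x^3 - 486, and h is irreducible over Q (because 486 is not a perfect cube, so h has no rational root, and a monic cubic with no rational root is irreducible), g is also irreducible (irreducibility is preserved under the substitution x → x + 11). Hence m_α(x) = x^3 + 33x^2 + 363x + 845.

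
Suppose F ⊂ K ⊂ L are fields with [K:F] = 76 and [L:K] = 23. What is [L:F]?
[L:F] = 1748

The tower law says that for any tower of field extensions F ⊂ K ⊂ L with finite degrees, [L:F] = [L:K] · [K:F]. Here this gives [L:F] = 23 · 76 = 1748.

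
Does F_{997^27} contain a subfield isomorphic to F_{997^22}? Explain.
No: F_{997^22} is not a subfield of F_{997^27}

F_{p^m} embeds in F_{p^n} iff m | n. Here 22 ∤ 27 (since 27 = 1·22 + 5 with remainder 5 ≠ 0), so F_{997^22} is not a subfield of F_{997^27}. Equivalently: if it were, the tower law would give 22 = [F_{997^22}:F_997] dividing [F_{997^27}:F_997] = 27, contradiction.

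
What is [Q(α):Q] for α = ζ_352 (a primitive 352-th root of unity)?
[Q(α):Q] = 160

The minimal polynomial of ζ_352 over Q is the 352-th cyclotomic polynomial Φ_352(x), which is irreducible over Q and has degree φ(352) = 160. Hence [Q(α):Q] = φ(352) = 160.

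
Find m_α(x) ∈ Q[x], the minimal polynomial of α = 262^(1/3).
m_α(x) = x^3 - 262

α satisfies α^3 = 262, so x^3 - 262 annihilates α. By the rational root test, a rational root p/q (in lowest terms) of x^3 - 262 would satisfy p^3 = 262 q^3, forcing q = 1 and p^3 = 262; but 262 is not a perfect cube, contradiction. A monic cubic over Q with no rational root is irreducible (any nontrivial factorization would include a linear factor). Hence x^3 - 262 is the minimal polynomial of α, and in particular [Q(α):Q] = 3.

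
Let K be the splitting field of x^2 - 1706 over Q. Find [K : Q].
[K : Q] = 2

f(x) = x^2 - 1706 factors as (x - √1706)(x + √1706). The splitting field is K = Q(√1706). Since 1706 is squarefree and > 1, it is not a perfect square, so x^2 - 1706 is irreducible over Q and [Q(√1706) : Q] = 2. Hence [K : Q] = 2.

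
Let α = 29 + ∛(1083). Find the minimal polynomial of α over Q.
m_α(x) = x^3 - 87x^2 + 2523x - 25472

Set β = α - 29 = ∛(1083), so β^3 = 1083. Then (α - 29)^3 - 1083 = 0, i.e. α is a root of g(x) = (x - 29)^3 - 1083 = x^3 - 87x^2 + 2523x - 25472. Since g(x) = h(x - 29) where h(x) = x^3 - 1083, and h is irreducible over Q (because 1083 is not a perfect cube, so h has no rational root, and a monic cubic with no rational root is irreducible), g is also irreducible (irreducibility is preserved under the substitution x → x - 29). Hence m_α(x) = x^3 - 87x^2 + 2523x - 25472.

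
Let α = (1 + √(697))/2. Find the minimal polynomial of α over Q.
m_α(x) = x^2 - x - 174

From 2α - 1 = √(697), squaring gives (2α - 1)^2 = 697, i.e. 4α^2 - 4α + 1 = 697, so α^2 - α + (1 - 697)/4 = 0. Since 697 ≡ 1 (mod 4), (1 - 697)/4 = -174 ∈ Z. The polynomial x^2 - x - 174 has discriminant 1 - 4·(-174) = 697, which is not a perfect square in Q (d = 697 is squarefree and ≠ 1), so x^2 - x - 174 is irreducible over Q. It is the minimal polynomial of α.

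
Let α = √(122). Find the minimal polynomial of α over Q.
m_α(x) = x^2 - 122

α satisfies α^2 - 122 = 0, so x^2 - 122 annihilates α. Since d = 122 is squarefree and ≠ 1, it is not a perfect square in Q, so x^2 - 122 has no rational root and is therefore irreducible over Q (a degree-2 polynomial over a field is irreducible iff it has no root). Hence m_α(x) = x^2 - 122.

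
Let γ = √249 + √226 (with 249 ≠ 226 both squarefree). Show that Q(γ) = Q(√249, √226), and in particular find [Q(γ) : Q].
[Q(γ) : Q] = 4 (equivalently, Q(γ) = Q(√249, √226))

Obviously Q(γ) ⊆ Q(√249, √226), and [Q(√249, √226):Q] = 4 (since 249, 226 are distinct squarefree integers > 1 with 56274 not a perfect square). To show equality we compute the minimal polynomial of γ. From γ = √249 + √226: γ^2 = 249 + 2√(56274) + 226 = 475 + 2√(56274), so γ^2 - 475 = 2√(56274); squaring, (γ^2 - 475)^2 = 4·56274, i.e. γ^4 - 950γ^2 + 225625 - 225096 = 0, i.e. γ^4 - 950γ^2 + 529 = 0. So γ is a root of x^4 - 950x^2 + 529. This polynomial is irreducible over Q: it has no rational root (each ±√249 ± √226 is irrational), and any factorization into two quadratics over Q would force √(56274) ∈ Q (pairing opposite roots) or √249, √226 ∈ Q (other pairings), all impossible. Hence [Q(γ):Q] = 4 = [Q(√249, √226):Q], so Q(γ) = Q(√249, √226).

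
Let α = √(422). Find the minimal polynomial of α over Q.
m_α(x) = x^2 - 422

α satisfies α^2 - 422 = 0, so x^2 - 422 annihilates α. Since d = 422 is squarefree and ≠ 1, it is not a perfect square in Q, so x^2 - 422 has no rational root and is therefore irreducible over Q (a degree-2 polynomial over a field is irreducible iff it has no root). Hence m_α(x) = x^2 - 422.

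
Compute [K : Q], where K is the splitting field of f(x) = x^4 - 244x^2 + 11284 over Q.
[K : Q] = 4

Solving the quadratic in x^2: x^2 = (244 ± √(244^2 - 4·11284))/2 = (244 ± √14400)/2 = (244 ± 120)/2, giving x^2 = 182 or x^2 = 62. So f(x) = (x^2 - 182)(x^2 - 62) and the roots of f are ±√182, ±√62. Hence the splitting field is K = Q(√182, √62). Since 182 and 62 are distinct squarefree integers > 1, their product 11284 is not a perfect square, so √62 ∉ Q(√182). By the tower law [K:Q] = [Q(√182,√62):Q(√182)] · [Q(√182):Q] = 2 · 2 = 4.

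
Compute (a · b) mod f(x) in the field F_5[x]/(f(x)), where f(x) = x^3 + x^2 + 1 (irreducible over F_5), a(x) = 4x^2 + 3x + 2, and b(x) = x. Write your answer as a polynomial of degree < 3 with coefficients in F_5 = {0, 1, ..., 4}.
a · b ≡ 4x^2 + 2x + 1 (mod f(x))

Multiply in F_5[x]: a(x)·b(x) = (4x^2 + 3x + 2)·(x) = 4x^3 + 3x^2 + 2x. This has degree ≥ 3, so divide by f(x) over F_5: 4x^3 + 3x^2 + 2x = (4)·(x^3 + x^2 + 1) + (4x^2 + 2x + 1). Hence a·b ≡ 4x^2 + 2x + 1 (mod f). (F_5[x]/(f) is a field with 5^3 = 125 elements since f is irreducible of degree 3.)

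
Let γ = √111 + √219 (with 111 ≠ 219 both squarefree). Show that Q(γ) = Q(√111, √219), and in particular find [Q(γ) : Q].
[Q(γ) : Q] = 4 (equivalently, Q(γ) = Q(√111, √219))

Obviously Q(γ) ⊆ Q(√111, √219), and [Q(√111, √219):Q] = 4 (since 111, 219 are distinct squarefree integers > 1 with 24309 not a perfect square). To show equality we compute the minimal polynomial of γ. From γ = √111 + √219: γ^2 = 111 + 2√(24309) + 219 = 330 + 2√(24309), so γ^2 - 330 = 2√(24309); squaring, (γ^2 - 330)^2 = 4·24309, i.e. γ^4 - 660γ^2 + 108900 - 97236 = 0, i.e. γ^4 - 660γ^2 + 11664 = 0. So γ is a root of x^4 - 660x^2 + 11664. This polynomial is irreducible over Q: it has no rational root (each ±√111 ± √219 is irrational), and any factorization into two quadratics over Q would force √(24309) ∈ Q (pairing opposite roots) or √111, √219 ∈ Q (other pairings), all impossible. Hence [Q(γ):Q] = 4 = [Q(√111, √219):Q], so Q(γ) = Q(√111, √219).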